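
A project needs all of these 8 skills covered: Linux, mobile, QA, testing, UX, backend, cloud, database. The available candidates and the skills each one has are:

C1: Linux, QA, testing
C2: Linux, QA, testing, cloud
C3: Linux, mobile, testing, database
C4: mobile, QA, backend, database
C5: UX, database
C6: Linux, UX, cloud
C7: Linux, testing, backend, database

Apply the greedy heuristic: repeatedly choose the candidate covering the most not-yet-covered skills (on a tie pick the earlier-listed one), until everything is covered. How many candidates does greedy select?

3

Pick 1: C2 covers 4 new skills (Linux, QA, testing, cloud).
Pick 2: C4 covers 3 new skills (mobile, backend, database).
Pick 3: C5 covers 1 new skills (UX).
Greedy uses 3 candidates.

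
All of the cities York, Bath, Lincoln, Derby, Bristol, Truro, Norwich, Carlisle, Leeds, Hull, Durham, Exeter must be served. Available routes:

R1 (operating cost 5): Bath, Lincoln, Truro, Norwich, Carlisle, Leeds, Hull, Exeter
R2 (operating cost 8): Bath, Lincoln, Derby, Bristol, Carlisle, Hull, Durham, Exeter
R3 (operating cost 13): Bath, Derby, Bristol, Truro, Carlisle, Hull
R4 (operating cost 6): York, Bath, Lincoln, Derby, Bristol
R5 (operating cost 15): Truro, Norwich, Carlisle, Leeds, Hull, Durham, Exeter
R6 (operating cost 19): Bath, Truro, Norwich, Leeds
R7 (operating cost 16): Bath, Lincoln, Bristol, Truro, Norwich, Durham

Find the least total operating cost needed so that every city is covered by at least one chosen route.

19

R1, R2, R4 cover every city at operating cost 5 + 8 + 6 = 19.
Any cover uses at least 2 routes; among all covering selections none totals below 19.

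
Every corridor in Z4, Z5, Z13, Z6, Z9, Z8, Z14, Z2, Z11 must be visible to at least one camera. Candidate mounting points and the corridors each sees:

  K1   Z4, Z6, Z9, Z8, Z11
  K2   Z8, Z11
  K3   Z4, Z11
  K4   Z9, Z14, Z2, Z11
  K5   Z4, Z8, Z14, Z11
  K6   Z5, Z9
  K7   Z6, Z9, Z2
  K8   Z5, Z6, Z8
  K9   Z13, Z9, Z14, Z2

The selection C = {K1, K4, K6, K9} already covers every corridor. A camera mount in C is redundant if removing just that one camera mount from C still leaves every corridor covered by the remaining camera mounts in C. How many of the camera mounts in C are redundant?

1

Drop K1: Z4, Z6, Z8 uncovered — not redundant.
Drop K4: the rest still cover every corridor — redundant.
Drop K6: Z5 uncovered — not redundant.
Drop K9: Z13 uncovered — not redundant.
1 redundant: K4.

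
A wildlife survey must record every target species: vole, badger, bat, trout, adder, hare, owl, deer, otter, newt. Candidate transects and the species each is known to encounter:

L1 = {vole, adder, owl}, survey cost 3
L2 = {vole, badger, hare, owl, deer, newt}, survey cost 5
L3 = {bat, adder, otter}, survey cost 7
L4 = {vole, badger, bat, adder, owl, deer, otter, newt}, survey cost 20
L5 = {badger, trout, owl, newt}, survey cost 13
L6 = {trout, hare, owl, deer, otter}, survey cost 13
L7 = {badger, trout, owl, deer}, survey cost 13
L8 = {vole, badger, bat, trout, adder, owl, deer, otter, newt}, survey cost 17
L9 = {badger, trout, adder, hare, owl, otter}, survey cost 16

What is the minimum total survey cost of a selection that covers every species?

L2, L8 cover every species at survey cost 5 + 17 = 22.
Any cover uses at least 2 transects; among all covering selections none totals below 22.
Greedy by coverage-per-survey cost would pick L2, L3, L5 for 25 — worse than the optimum 22.

22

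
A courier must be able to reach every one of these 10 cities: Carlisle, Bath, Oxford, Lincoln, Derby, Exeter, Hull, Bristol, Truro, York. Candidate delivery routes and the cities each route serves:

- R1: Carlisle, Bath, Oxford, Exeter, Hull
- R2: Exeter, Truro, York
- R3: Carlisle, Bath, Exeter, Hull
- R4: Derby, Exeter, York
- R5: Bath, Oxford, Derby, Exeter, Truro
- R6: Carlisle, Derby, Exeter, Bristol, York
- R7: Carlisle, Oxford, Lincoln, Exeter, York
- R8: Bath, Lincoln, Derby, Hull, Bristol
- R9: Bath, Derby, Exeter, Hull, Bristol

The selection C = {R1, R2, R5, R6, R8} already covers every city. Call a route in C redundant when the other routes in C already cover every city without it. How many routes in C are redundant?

4

Drop R1: the rest still cover every city — redundant.
Drop R2: the rest still cover every city — redundant.
Drop R5: the rest still cover every city — redundant.
Drop R6: the rest still cover every city — redundant.
Drop R8: Lincoln uncovered — not redundant.
4 redundant: R1, R2, R5, R6.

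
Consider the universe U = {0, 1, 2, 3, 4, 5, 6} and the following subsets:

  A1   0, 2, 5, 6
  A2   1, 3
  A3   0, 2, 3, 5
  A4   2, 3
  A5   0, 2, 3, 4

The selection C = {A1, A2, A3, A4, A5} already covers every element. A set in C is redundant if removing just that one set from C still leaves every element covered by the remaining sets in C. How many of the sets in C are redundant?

2

Drop A1: 6 uncovered — not redundant.
Drop A2: 1 uncovered — not redundant.
Drop A3: the rest still cover every element — redundant.
Drop A4: the rest still cover every element — redundant.
Drop A5: 4 uncovered — not redundant.
2 redundant: A3, A4.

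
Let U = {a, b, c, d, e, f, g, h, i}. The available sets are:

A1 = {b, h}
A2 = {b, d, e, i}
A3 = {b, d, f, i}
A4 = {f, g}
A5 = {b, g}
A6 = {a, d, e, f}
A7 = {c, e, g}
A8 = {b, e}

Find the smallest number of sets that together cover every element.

4

A1, A2, A6, A7 together cover {a, b, c, d, e, f, g, h, i} — every element.
No 3 of the 8 sets cover everything (all 56 triples fall short), so 4 is minimum.
Greedy (largest uncovered first) would take A2, A4, A1, A6, A7 — 5 sets — but 4 suffice.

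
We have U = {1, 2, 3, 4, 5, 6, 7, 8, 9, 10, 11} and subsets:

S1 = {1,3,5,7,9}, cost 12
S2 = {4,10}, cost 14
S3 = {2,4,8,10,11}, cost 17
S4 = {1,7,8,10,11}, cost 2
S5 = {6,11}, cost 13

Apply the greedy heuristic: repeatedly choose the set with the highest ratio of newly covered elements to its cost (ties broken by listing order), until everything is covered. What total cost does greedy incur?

Pick 1: S4 adds 5 new (1, 7, 8, 10, 11) at cost 2 (ratio 5/2).
Pick 2: S1 adds 3 new (3, 5, 9) at cost 12 (ratio 3/12).
Pick 3: S3 adds 2 new (2, 4) at cost 17 (ratio 2/17).
Pick 4: S5 adds 1 new (6) at cost 13 (ratio 1/13).
Greedy total cost: 2 + 12 + 17 + 13 = 44. (The true optimum is 42, so greedy overshoots here.)

44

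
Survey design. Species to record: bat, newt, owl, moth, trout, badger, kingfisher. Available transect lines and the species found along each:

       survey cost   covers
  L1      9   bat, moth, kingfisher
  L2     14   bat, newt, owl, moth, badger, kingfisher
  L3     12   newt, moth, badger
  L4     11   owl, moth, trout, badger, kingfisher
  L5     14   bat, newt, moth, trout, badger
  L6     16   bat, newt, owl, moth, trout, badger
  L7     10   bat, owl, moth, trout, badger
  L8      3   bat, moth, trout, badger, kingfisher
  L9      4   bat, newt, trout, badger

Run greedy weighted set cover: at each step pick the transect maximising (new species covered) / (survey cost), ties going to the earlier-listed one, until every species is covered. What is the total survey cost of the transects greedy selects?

17

Pick 1: L8 adds 5 new (bat, moth, trout, badger, kingfisher) at survey cost 3 (ratio 5/3).
Pick 2: L9 adds 1 new (newt) at survey cost 4 (ratio 1/4).
Pick 3: L7 adds 1 new (owl) at survey cost 10 (ratio 1/10).
Greedy total survey cost: 3 + 4 + 10 = 17. (The true optimum is 15, so greedy overshoots here.)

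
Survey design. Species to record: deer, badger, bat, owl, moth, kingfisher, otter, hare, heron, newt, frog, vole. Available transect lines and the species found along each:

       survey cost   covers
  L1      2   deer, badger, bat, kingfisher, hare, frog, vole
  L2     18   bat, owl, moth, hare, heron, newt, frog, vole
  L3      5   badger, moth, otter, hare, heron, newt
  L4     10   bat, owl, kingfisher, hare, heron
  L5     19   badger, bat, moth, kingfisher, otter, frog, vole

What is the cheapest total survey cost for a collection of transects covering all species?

L1, L3, L4 cover every species at survey cost 2 + 5 + 10 = 17.
Any cover uses at least 3 transects; among all covering selections none totals below 17.

17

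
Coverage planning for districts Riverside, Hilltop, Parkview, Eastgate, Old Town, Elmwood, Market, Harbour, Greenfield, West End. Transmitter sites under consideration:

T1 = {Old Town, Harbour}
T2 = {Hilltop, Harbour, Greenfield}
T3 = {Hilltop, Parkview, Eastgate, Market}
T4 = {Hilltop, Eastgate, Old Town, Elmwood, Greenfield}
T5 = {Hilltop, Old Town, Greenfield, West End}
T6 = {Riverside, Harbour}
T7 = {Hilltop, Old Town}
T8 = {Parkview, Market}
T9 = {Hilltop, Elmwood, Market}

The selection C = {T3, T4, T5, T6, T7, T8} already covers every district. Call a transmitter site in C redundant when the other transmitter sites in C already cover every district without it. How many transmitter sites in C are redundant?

3

Drop T3: the rest still cover every district — redundant.
Drop T4: Elmwood uncovered — not redundant.
Drop T5: West End uncovered — not redundant.
Drop T6: Riverside, Harbour uncovered — not redundant.
Drop T7: the rest still cover every district — redundant.
Drop T8: the rest still cover every district — redundant.
3 redundant: T3, T7, T8.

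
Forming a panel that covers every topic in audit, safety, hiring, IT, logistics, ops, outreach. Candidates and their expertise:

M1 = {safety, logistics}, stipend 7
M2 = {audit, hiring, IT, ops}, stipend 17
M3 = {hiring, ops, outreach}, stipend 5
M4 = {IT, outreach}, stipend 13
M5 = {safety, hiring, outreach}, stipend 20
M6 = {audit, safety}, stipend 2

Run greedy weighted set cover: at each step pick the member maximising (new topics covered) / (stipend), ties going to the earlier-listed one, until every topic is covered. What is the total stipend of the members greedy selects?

Pick 1: M6 adds 2 new (audit, safety) at stipend 2 (ratio 2/2).
Pick 2: M3 adds 3 new (hiring, ops, outreach) at stipend 5 (ratio 3/5).
Pick 3: M1 adds 1 new (logistics) at stipend 7 (ratio 1/7).
Pick 4: M4 adds 1 new (IT) at stipend 13 (ratio 1/13).
Greedy total stipend: 2 + 5 + 7 + 13 = 27.

27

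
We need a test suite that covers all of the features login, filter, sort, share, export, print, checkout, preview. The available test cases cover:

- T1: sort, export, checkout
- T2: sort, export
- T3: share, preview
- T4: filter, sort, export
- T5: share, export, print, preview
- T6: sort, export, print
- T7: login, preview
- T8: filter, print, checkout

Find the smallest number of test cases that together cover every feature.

T1, T3, T7, T8 together cover {login, filter, sort, share, export, print, checkout, preview} — every feature.
No 3 of the 8 test cases cover everything (all 56 triples fall short), so 4 is minimum.

4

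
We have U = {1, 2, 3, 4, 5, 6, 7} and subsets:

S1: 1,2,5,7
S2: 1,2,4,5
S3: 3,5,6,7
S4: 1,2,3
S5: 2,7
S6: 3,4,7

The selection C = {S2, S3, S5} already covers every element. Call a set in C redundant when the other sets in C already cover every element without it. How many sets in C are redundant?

Drop S2: 1, 4 uncovered — not redundant.
Drop S3: 3, 6 uncovered — not redundant.
Drop S5: the rest still cover every element — redundant.
1 redundant: S5.

1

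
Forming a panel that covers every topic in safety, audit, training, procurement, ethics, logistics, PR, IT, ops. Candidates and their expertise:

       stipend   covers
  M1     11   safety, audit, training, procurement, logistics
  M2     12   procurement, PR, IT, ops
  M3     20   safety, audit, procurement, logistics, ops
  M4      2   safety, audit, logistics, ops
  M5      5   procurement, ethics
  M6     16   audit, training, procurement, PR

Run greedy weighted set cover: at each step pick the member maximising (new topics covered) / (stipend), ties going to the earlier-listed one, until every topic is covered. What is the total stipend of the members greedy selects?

30

Pick 1: M4 adds 4 new (safety, audit, logistics, ops) at stipend 2 (ratio 4/2).
Pick 2: M5 adds 2 new (procurement, ethics) at stipend 5 (ratio 2/5).
Pick 3: M2 adds 2 new (PR, IT) at stipend 12 (ratio 2/12).
Pick 4: M1 adds 1 new (training) at stipend 11 (ratio 1/11).
Greedy total stipend: 2 + 5 + 12 + 11 = 30. (The true optimum is 28, so greedy overshoots here.)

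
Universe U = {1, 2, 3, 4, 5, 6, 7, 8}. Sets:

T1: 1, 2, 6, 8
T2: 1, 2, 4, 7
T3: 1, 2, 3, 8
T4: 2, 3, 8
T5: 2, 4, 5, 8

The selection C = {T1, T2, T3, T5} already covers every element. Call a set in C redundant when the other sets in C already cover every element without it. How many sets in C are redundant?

0

Drop T1: 6 uncovered — not redundant.
Drop T2: 7 uncovered — not redundant.
Drop T3: 3 uncovered — not redundant.
Drop T5: 5 uncovered — not redundant.
None of the sets in C is redundant.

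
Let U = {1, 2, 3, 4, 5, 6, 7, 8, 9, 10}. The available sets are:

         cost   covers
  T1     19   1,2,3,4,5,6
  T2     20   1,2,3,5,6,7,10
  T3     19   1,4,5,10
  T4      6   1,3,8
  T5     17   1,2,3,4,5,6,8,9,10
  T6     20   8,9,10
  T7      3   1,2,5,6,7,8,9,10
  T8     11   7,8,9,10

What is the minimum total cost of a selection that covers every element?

20

T5, T7 cover every element at cost 17 + 3 = 20.
Any cover uses at least 2 sets; among all covering selections none totals below 20.
Greedy by coverage-per-cost would pick T7, T4, T5 for 26 — worse than the optimum 20.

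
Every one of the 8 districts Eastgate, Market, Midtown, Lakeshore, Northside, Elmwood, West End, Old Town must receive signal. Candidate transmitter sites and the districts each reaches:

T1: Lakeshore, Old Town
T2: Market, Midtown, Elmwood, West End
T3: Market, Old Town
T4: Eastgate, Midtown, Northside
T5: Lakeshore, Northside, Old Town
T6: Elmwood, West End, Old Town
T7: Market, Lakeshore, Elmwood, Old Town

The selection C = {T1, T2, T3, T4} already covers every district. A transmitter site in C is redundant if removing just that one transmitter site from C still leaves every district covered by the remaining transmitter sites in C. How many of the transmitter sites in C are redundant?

Drop T1: Lakeshore uncovered — not redundant.
Drop T2: Elmwood, West End uncovered — not redundant.
Drop T3: the rest still cover every district — redundant.
Drop T4: Eastgate, Northside uncovered — not redundant.
1 redundant: T3.

1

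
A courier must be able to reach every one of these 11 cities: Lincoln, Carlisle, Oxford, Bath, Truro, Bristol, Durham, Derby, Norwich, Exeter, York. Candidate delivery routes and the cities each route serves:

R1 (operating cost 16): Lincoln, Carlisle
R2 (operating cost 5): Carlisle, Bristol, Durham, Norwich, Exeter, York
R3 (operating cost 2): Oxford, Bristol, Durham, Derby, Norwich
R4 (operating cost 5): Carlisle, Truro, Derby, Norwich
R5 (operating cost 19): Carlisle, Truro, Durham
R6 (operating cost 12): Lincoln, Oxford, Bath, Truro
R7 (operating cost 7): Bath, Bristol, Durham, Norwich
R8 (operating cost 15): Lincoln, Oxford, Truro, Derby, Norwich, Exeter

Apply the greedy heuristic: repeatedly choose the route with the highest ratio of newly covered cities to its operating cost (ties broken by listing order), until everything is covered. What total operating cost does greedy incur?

19

Pick 1: R3 adds 5 new (Oxford, Bristol, Durham, Derby, Norwich) at operating cost 2 (ratio 5/2).
Pick 2: R2 adds 3 new (Carlisle, Exeter, York) at operating cost 5 (ratio 3/5).
Pick 3: R6 adds 3 new (Lincoln, Bath, Truro) at operating cost 12 (ratio 3/12).
Greedy total operating cost: 2 + 5 + 12 = 19.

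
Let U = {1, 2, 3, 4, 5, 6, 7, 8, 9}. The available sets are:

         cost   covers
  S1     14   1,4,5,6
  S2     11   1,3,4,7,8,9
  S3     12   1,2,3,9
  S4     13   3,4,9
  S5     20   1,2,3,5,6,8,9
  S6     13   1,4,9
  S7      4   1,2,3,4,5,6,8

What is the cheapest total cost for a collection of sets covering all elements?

15

S2, S7 cover every element at cost 11 + 4 = 15.
Any cover uses at least 2 sets; among all covering selections none totals below 15.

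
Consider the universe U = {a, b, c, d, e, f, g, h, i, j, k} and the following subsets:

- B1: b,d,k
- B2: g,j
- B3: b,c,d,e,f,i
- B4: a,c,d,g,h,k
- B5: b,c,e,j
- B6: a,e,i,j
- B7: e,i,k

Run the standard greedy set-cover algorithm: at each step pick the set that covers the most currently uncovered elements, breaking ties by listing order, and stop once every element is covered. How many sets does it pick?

3

Pick 1: B3 covers 6 new elements (b, c, d, e, f, i).
Pick 2: B4 covers 4 new elements (a, g, h, k).
Pick 3: B2 covers 1 new elements (j).
Greedy uses 3 sets.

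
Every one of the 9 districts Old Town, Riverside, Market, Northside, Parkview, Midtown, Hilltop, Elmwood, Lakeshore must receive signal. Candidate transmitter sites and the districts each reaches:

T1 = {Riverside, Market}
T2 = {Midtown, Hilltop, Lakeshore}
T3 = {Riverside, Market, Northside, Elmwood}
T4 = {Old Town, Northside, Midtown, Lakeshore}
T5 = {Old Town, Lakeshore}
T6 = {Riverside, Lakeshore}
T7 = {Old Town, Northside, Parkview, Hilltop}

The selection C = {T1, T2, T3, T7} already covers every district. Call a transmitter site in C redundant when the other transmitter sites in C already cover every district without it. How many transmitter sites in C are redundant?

Drop T1: the rest still cover every district — redundant.
Drop T2: Midtown, Lakeshore uncovered — not redundant.
Drop T3: Elmwood uncovered — not redundant.
Drop T7: Old Town, Parkview uncovered — not redundant.
1 redundant: T1.

1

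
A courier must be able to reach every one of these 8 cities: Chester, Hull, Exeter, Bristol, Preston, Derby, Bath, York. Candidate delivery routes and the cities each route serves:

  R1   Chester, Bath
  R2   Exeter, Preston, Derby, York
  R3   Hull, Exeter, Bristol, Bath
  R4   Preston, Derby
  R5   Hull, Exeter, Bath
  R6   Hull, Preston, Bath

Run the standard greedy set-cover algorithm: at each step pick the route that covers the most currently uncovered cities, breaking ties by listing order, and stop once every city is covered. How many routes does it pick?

3

Pick 1: R2 covers 4 new cities (Exeter, Preston, Derby, York).
Pick 2: R3 covers 3 new cities (Hull, Bristol, Bath).
Pick 3: R1 covers 1 new cities (Chester).
Greedy uses 3 routes.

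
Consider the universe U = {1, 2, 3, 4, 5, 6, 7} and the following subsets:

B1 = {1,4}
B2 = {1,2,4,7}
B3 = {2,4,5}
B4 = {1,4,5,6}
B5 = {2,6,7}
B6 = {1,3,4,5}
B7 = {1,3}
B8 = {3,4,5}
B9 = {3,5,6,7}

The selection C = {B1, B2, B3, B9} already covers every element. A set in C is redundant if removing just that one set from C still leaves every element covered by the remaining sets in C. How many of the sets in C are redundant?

Drop B1: the rest still cover every element — redundant.
Drop B2: the rest still cover every element — redundant.
Drop B3: the rest still cover every element — redundant.
Drop B9: 3, 6 uncovered — not redundant.
3 redundant: B1, B2, B3.

3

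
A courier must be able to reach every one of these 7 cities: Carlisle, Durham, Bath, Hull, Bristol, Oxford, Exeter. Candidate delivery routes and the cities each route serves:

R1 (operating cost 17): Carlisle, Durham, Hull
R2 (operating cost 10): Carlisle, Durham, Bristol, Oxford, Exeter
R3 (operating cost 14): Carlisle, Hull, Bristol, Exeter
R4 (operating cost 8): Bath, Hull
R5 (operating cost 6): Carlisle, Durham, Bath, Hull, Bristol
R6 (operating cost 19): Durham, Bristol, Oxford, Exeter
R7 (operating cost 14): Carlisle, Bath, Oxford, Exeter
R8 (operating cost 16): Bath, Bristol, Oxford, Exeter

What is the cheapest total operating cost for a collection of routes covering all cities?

R2, R5 cover every city at operating cost 10 + 6 = 16.
Any cover uses at least 2 routes; among all covering selections none totals below 16.

16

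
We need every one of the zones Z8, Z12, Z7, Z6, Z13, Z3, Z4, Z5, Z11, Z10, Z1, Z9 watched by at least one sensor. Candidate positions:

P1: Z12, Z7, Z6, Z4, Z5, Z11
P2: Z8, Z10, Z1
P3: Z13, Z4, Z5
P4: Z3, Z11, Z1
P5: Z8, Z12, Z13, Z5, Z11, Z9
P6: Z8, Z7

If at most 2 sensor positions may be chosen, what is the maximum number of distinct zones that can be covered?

Choosing P1, P2 covers {Z8, Z12, Z7, Z6, Z4, Z5, Z11, Z10, Z1} — 9 zones.
No choice of 2 sensor positions does better; here Z13, Z3, Z9 are left uncovered.

9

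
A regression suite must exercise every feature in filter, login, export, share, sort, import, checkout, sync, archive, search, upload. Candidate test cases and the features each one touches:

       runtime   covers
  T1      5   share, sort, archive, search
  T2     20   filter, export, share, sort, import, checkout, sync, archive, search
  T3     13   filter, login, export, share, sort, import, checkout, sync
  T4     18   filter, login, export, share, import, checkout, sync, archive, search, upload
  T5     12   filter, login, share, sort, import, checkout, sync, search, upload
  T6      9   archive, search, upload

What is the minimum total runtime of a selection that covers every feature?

T3, T6 cover every feature at runtime 13 + 9 = 22.
Any cover uses at least 2 test cases; among all covering selections none totals below 22.

22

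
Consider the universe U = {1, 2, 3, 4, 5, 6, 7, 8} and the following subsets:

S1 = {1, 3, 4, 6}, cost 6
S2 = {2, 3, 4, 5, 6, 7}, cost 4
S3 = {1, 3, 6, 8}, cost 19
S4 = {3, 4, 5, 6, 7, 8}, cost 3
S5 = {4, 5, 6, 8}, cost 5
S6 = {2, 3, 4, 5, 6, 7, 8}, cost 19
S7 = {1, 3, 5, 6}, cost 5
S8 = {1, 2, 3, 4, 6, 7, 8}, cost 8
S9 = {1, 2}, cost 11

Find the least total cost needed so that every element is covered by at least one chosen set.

S4, S8 cover every element at cost 3 + 8 = 11.
Any cover uses at least 2 sets; among all covering selections none totals below 11.

11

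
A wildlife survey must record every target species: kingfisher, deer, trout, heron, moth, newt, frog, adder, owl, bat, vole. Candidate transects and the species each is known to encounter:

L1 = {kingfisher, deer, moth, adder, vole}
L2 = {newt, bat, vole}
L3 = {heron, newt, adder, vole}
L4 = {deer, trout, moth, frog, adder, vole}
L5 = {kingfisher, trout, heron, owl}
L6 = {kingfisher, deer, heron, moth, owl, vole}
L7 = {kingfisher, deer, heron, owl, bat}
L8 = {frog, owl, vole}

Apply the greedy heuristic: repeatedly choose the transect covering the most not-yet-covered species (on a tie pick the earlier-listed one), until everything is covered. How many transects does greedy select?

3

Pick 1: L4 covers 6 new species (deer, trout, moth, frog, adder, vole).
Pick 2: L7 covers 4 new species (kingfisher, heron, owl, bat).
Pick 3: L2 covers 1 new species (newt).
Greedy uses 3 transects.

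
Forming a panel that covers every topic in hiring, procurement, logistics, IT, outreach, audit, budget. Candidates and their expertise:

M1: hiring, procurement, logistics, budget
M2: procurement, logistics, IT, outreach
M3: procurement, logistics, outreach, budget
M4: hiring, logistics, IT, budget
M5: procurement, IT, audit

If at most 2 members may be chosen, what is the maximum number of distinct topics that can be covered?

6

Choosing M1, M2 covers {hiring, procurement, logistics, IT, outreach, budget} — 6 topics.
No choice of 2 members does better; here audit is left uncovered.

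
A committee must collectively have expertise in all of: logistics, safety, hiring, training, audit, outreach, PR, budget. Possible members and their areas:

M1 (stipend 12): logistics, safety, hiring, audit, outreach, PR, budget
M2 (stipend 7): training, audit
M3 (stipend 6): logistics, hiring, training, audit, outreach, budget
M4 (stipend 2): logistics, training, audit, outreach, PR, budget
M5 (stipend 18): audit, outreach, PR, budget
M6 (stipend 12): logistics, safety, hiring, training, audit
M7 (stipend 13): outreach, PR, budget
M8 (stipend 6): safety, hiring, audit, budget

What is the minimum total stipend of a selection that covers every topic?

M4, M8 cover every topic at stipend 2 + 6 = 8.
Any cover uses at least 2 members; among all covering selections none totals below 8.

8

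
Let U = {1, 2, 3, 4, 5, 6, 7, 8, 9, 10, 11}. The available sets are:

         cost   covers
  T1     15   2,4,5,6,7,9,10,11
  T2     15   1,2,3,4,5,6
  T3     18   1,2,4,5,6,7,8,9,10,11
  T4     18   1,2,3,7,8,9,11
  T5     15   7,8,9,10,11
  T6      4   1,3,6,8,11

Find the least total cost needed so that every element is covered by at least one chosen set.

T1, T6 cover every element at cost 15 + 4 = 19.
Any cover uses at least 2 sets; among all covering selections none totals below 19.

19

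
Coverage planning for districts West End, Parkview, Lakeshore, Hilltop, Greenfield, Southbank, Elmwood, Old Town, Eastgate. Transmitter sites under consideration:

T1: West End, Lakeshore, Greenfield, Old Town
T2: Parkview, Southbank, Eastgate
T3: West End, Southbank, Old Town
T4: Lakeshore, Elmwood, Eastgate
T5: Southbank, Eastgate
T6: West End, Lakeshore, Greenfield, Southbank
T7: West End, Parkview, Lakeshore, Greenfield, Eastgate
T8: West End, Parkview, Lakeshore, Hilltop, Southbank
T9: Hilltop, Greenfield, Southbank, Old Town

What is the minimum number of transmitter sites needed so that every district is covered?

3

T1, T4, T8 together cover {West End, Parkview, Lakeshore, Hilltop, Greenfield, Southbank, Elmwood, Old Town, Eastgate} — every district.
No 2 of the 9 transmitter sites cover everything (all 36 pairs fall short), so 3 is minimum.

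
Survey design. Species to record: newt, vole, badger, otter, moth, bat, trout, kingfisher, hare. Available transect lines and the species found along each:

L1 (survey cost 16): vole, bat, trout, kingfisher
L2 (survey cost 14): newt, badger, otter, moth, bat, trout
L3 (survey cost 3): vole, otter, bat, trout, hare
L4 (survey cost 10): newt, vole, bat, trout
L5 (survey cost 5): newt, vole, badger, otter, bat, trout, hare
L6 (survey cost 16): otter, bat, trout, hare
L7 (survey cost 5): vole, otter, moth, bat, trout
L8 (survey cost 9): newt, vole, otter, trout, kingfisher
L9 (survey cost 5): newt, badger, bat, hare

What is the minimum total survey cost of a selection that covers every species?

L5, L7, L8 cover every species at survey cost 5 + 5 + 9 = 19.
Any cover uses at least 3 transects; among all covering selections none totals below 19.

19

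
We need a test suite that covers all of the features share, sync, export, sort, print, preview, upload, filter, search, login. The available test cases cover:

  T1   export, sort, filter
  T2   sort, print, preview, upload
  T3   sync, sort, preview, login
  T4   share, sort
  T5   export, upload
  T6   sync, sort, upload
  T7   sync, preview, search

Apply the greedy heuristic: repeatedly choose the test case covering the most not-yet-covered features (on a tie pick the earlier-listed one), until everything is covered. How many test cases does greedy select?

5

Pick 1: T2 covers 4 new features (sort, print, preview, upload).
Pick 2: T1 covers 2 new features (export, filter).
Pick 3: T3 covers 2 new features (sync, login).
Pick 4: T4 covers 1 new features (share).
Pick 5: T7 covers 1 new features (search).
Greedy uses 5 test cases.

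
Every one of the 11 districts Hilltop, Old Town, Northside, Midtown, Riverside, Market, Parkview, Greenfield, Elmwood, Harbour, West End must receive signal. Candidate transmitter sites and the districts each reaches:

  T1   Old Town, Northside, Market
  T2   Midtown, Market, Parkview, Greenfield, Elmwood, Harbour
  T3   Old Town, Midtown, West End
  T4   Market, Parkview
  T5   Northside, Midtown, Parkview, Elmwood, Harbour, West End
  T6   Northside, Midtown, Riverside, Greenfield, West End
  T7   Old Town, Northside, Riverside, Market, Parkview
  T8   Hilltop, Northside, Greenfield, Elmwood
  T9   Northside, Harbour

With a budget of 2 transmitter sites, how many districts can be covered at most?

9

Choosing T2, T6 covers {Northside, Midtown, Riverside, Market, Parkview, Greenfield, Elmwood, Harbour, West End} — 9 districts.
No choice of 2 transmitter sites does better; here Hilltop, Old Town are left uncovered.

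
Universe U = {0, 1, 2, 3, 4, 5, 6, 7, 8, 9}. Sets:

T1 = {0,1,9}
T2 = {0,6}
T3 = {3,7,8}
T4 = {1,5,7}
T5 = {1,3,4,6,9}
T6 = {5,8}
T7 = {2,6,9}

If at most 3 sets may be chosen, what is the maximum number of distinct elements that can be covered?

8

Choosing T1, T3, T5 covers {0, 1, 3, 4, 6, 7, 8, 9} — 8 elements.
No choice of 3 sets does better; here 2, 5 are left uncovered.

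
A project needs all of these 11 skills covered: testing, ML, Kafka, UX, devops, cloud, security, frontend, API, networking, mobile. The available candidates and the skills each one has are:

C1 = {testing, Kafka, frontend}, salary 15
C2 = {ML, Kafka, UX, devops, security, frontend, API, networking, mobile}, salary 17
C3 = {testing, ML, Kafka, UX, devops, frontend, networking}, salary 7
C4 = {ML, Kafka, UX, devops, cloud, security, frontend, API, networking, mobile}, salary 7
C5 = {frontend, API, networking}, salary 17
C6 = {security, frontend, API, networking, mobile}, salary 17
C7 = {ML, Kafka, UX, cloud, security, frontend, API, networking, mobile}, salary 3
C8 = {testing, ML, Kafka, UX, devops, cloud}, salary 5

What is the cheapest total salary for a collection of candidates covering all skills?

8

C7, C8 cover every skill at salary 3 + 5 = 8.
Any cover uses at least 2 candidates; among all covering selections none totals below 8.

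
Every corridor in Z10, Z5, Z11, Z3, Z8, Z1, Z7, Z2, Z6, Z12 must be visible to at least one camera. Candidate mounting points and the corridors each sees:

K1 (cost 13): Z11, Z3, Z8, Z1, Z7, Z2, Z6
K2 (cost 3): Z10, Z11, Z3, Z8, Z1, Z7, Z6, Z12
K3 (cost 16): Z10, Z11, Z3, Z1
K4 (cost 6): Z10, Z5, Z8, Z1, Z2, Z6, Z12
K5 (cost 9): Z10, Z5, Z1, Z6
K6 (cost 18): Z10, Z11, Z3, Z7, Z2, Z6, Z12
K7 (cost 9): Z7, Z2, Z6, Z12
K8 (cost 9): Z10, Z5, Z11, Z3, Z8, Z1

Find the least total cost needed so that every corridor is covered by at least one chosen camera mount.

K2, K4 cover every corridor at cost 3 + 6 = 9.
Any cover uses at least 2 camera mounts; among all covering selections none totals below 9.

9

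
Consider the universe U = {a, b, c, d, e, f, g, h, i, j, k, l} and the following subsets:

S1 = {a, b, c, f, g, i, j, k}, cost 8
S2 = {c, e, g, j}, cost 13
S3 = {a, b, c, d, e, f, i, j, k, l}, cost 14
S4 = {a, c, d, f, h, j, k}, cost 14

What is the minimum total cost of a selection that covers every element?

36

S1, S3, S4 cover every element at cost 8 + 14 + 14 = 36.
Any cover uses at least 3 sets; among all covering selections none totals below 36.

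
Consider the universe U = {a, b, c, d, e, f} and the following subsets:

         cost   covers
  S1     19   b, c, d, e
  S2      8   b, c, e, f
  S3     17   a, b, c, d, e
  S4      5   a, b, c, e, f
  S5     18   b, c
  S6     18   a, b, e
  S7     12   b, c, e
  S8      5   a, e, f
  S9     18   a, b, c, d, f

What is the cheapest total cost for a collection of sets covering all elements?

S3, S4 cover every element at cost 17 + 5 = 22.
Any cover uses at least 2 sets; among all covering selections none totals below 22.

22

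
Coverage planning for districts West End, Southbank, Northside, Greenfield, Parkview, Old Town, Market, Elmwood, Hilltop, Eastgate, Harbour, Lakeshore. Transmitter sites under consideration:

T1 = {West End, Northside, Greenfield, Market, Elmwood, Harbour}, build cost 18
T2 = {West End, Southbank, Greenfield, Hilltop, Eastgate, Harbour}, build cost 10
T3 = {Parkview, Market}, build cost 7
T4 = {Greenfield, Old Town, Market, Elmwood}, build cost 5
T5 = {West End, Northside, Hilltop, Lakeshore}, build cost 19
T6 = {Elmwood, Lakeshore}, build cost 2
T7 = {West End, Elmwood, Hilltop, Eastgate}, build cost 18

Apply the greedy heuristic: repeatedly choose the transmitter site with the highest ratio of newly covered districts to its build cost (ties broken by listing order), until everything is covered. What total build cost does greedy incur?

Pick 1: T6 adds 2 new (Elmwood, Lakeshore) at build cost 2 (ratio 2/2).
Pick 2: T2 adds 6 new (West End, Southbank, Greenfield, Hilltop, Eastgate, Harbour) at build cost 10 (ratio 6/10).
Pick 3: T4 adds 2 new (Old Town, Market) at build cost 5 (ratio 2/5).
Pick 4: T3 adds 1 new (Parkview) at build cost 7 (ratio 1/7).
Pick 5: T1 adds 1 new (Northside) at build cost 18 (ratio 1/18).
Greedy total build cost: 2 + 10 + 5 + 7 + 18 = 42. (The true optimum is 41, so greedy overshoots here.)

42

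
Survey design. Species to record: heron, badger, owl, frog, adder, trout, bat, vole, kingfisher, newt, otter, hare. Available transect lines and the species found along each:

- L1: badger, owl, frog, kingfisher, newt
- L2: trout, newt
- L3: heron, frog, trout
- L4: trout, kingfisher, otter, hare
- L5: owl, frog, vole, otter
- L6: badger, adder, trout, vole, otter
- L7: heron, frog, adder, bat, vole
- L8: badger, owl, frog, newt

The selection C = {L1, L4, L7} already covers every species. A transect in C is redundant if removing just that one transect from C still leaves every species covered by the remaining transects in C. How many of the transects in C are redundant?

0

Drop L1: badger, owl, newt uncovered — not redundant.
Drop L4: trout, otter, hare uncovered — not redundant.
Drop L7: heron, adder, bat, vole uncovered — not redundant.
None of the transects in C is redundant.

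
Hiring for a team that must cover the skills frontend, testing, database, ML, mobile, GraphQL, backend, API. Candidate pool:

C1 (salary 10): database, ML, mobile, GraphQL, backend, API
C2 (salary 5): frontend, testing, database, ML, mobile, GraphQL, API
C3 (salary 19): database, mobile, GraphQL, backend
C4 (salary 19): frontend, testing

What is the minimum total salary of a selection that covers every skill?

C1, C2 cover every skill at salary 10 + 5 = 15.
Any cover uses at least 2 candidates; among all covering selections none totals below 15.

15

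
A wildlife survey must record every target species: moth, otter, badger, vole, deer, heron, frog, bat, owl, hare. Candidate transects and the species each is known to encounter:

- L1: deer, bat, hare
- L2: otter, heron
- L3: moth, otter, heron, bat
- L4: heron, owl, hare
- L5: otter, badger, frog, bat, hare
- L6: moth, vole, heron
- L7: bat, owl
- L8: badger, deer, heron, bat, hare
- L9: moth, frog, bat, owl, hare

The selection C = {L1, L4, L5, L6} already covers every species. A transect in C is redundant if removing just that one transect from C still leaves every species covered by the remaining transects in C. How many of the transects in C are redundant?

0

Drop L1: deer uncovered — not redundant.
Drop L4: owl uncovered — not redundant.
Drop L5: otter, badger, frog uncovered — not redundant.
Drop L6: moth, vole uncovered — not redundant.
None of the transects in C is redundant.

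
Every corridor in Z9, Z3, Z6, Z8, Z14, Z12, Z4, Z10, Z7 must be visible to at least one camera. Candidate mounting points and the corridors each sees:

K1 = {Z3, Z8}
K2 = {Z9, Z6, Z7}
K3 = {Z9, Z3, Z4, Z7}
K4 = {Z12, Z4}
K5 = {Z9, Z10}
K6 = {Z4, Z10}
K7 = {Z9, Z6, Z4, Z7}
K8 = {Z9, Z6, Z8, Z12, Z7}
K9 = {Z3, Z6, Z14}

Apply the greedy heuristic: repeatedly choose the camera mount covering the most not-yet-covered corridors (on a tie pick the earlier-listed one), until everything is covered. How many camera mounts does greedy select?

4

Pick 1: K8 covers 5 new corridors (Z9, Z6, Z8, Z12, Z7).
Pick 2: K3 covers 2 new corridors (Z3, Z4).
Pick 3: K5 covers 1 new corridors (Z10).
Pick 4: K9 covers 1 new corridors (Z14).
Greedy uses 4 camera mounts. (The true minimum is 3.)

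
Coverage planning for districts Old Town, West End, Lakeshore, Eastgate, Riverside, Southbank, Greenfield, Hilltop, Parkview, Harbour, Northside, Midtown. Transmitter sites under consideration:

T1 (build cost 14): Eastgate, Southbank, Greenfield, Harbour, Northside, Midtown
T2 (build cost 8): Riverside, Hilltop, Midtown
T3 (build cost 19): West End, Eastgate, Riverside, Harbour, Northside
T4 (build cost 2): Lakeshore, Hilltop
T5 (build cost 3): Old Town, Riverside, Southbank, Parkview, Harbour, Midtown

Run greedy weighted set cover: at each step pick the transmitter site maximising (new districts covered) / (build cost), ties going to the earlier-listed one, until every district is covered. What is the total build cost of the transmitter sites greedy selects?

38

Pick 1: T5 adds 6 new (Old Town, Riverside, Southbank, Parkview, Harbour, Midtown) at build cost 3 (ratio 6/3).
Pick 2: T4 adds 2 new (Lakeshore, Hilltop) at build cost 2 (ratio 2/2).
Pick 3: T1 adds 3 new (Eastgate, Greenfield, Northside) at build cost 14 (ratio 3/14).
Pick 4: T3 adds 1 new (West End) at build cost 19 (ratio 1/19).
Greedy total build cost: 3 + 2 + 14 + 19 = 38.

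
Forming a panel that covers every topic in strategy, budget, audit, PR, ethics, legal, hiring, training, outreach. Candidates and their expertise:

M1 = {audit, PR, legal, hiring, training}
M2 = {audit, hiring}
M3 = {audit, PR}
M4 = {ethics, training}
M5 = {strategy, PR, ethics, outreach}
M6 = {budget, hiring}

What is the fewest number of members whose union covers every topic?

3

M1, M5, M6 together cover {strategy, budget, audit, PR, ethics, legal, hiring, training, outreach} — every topic.
No 2 of the 6 members cover everything (all 15 pairs fall short), so 3 is minimum.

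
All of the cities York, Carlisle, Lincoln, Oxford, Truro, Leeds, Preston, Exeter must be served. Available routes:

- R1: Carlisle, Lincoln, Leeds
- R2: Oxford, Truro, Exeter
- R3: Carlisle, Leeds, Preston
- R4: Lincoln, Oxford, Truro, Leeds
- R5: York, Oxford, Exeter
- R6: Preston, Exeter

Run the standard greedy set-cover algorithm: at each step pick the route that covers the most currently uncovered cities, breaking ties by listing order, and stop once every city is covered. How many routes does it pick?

Pick 1: R4 covers 4 new cities (Lincoln, Oxford, Truro, Leeds).
Pick 2: R3 covers 2 new cities (Carlisle, Preston).
Pick 3: R5 covers 2 new cities (York, Exeter).
Greedy uses 3 routes.

3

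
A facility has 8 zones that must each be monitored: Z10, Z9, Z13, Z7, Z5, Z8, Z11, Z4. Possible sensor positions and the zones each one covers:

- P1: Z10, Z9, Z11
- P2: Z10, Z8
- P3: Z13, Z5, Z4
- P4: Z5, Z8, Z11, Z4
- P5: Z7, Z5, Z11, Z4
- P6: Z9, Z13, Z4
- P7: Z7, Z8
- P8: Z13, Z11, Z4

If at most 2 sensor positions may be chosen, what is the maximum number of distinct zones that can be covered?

Choosing P1, P3 covers {Z10, Z9, Z13, Z5, Z11, Z4} — 6 zones.
No choice of 2 sensor positions does better; here Z7, Z8 are left uncovered.

6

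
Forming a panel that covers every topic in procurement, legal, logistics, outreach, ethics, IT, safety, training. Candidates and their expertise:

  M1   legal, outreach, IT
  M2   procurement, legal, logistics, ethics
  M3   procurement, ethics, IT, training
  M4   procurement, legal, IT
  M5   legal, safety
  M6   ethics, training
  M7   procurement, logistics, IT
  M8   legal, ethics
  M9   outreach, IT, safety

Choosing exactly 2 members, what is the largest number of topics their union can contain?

7

Choosing M2, M9 covers {procurement, legal, logistics, outreach, ethics, IT, safety} — 7 topics.
No choice of 2 members does better; here training is left uncovered.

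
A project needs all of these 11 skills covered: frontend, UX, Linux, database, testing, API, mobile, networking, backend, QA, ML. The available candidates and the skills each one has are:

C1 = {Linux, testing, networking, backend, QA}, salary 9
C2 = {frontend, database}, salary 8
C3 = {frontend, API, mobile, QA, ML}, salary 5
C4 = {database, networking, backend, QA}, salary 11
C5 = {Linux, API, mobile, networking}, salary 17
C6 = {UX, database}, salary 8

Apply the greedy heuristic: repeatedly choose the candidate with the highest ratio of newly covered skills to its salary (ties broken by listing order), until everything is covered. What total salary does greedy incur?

22

Pick 1: C3 adds 5 new (frontend, API, mobile, QA, ML) at salary 5 (ratio 5/5).
Pick 2: C1 adds 4 new (Linux, testing, networking, backend) at salary 9 (ratio 4/9).
Pick 3: C6 adds 2 new (UX, database) at salary 8 (ratio 2/8).
Greedy total salary: 5 + 9 + 8 = 22.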